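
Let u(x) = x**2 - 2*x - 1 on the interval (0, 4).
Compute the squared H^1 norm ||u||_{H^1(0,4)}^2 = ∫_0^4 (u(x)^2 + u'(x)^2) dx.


||u||_{H^1}^2 = 324/5

The H^1 norm (squared) on an interval (0, L) is
  ||u||_{H^1}^2 = ∫_0^L u(x)^2 dx + ∫_0^L u'(x)^2 dx.
Compute u'(x) = 2*x - 2.
Then u(x)^2 = x**4 - 4*x**3 + 2*x**2 + 4*x + 1 and u'(x)^2 = 4*x**2 - 8*x + 4.
Integrate each monomial from 0 to 4 using ∫_0^4 c·x^n dx = c·4^(n+1)/(n+1):
  ∫_0^4 u(x)^2 dx = ∫_0^4 (x^4 - 4*x^3 + 2*x^2 + 4*x + 1) dx. Term by term:
    ∫_0^4 x^4 dx = 1024/5;  ∫_0^4 -4*x^3 dx = -256;  ∫_0^4 2*x^2 dx = 128/3;
    ∫_0^4 4*x dx = 32;  ∫_0^4 1 dx = 4.
  Sum: 1024/5 − 256 + 128/3 + 32 + 4 = 412/15.
  ∫_0^4 u'(x)^2 dx = ∫_0^4 (4*x^2 - 8*x + 4) dx. Term by term:
    ∫_0^4 4*x^2 dx = 256/3;  ∫_0^4 -8*x dx = -64;  ∫_0^4 4 dx = 16.
  Sum: 256/3 − 64 + 16 = 112/3.
Adding: ||u||_{H^1}^2 = 412/15 + 112/3 = 324/5.


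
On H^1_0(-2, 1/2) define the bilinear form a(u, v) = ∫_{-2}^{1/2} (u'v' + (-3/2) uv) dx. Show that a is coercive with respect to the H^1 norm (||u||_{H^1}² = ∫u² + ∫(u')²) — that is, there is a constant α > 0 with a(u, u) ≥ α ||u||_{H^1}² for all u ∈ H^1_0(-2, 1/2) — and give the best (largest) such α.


α = (-75 + 8*π^2)/(2*(25 + 4*π^2))

Coercivity of a(·,·) on H^1_0(-2, 1/2) means a(u, u) ≥ α ||u||_{H^1}² for every u ∈ H^1_0.
The interval has length L = 5/2, and Poincaré/coercivity depend only on L. Here a(u, u) = ∫(u')² + (-3/2)·∫u².
Here c = -3/2 < 0 with |c| < (π/L)² = 4*π^2/25, so coercivity still holds. The condition a(u,u) ≥ α||u||_{H^1}² reads (1−α)∫(u')² ≥ (α−c)∫u². Any admissible α is ≤ 1 (rapidly oscillating u have ∫u²/∫(u')² → 0), and α = 1 would force 0 ≥ (1−c)∫u², impossible since c < 1; so 1−α > 0. By the sharp Poincaré inequality on H^1_0 of an interval of length L, ∫(u')² ≥ (π/L)²∫u² with equality for the first sine mode sin(π(x−x₀)/L) (x₀ the left endpoint), so the inequality holds for all u iff (1−α)(π/L)² ≥ α − c, i.e. α ≤ ((π/L)² + c)/((π/L)² + 1) = (1 + c(L/π)²)/(1 + (L/π)²). (Direct route, valid since c ≤ 0: Poincaré gives c∫u² ≥ c(L/π)²∫(u')², so a(u,u) ≥ (1 + c(L/π)²)∫(u')², while ||u||_{H^1}² ≤ (1 + (L/π)²)∫(u')²; dividing yields the same α.) With (π/L)² = 4*π^2/25 and c = -3/2, the largest admissible constant is α = ((π/L)² + c)/((π/L)² + 1).
Simplifying, α = (-75 + 8*π^2)/(2*(25 + 4*π^2)).


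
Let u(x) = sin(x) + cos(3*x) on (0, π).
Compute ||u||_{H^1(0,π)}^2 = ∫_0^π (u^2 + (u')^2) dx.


||u||_{H^1(0,π)}^2 = 6*π

u'(x) = -3*sin(3*x) + cos(x).
Expand u² and (u')² and integrate term by term on (0, π), using: for integers n ≥ 1, ∫_0^π sin²(nx) dx = ∫_0^π cos²(nx) dx = π/2; for n ≠ n', ∫_0^π sin(nx)sin(n'x) dx = ∫_0^π cos(nx)cos(n'x) dx = 0; and by product-to-sum, ∫_0^π sin(nx)cos(n'x) dx = ½∫_0^π [sin((n+n')x) + sin((n−n')x)] dx, which is 0 when n+n' is even and 2n/(n²−n'²) when n+n' is odd (it need not vanish on (0, π)).
  u² squared terms: (1)²·∫cos(3x)² dx = 1·π/2 = π/2;  (1)²·∫sin(x)² dx = 1·π/2 = π/2.
  u² cross terms: 2·(1)·(1)·∫cos(3x)·sin(x) dx = 2·(0) = 0.
  So ∫_0^π u² dx = π/2 + π/2 + 0 = π.
  (u')² squared terms: (-3)²·∫sin(3x)² dx = 9·π/2 = 9*π/2;  (1)²·∫cos(x)² dx = 1·π/2 = π/2.
  (u')² cross terms: 2·(-3)·(1)·∫sin(3x)·cos(x) dx = -6·(0) = 0.
  So ∫_0^π (u')² dx = 9*π/2 + π/2 + 0 = 5*π.
||u||_{H^1}^2 = (π) + (5*π) = 6*π.


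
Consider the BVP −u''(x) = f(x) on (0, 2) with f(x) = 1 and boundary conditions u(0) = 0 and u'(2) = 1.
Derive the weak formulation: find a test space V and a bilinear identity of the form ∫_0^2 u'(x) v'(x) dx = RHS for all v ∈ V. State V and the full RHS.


V = {v ∈ H^1(0, 2) : v(0) = 0} (test functions vanish at x = 0 where u is specified); weak form: ∫_0^2 u'v' dx = ∫_0^2 (1) v dx + v(2) for all v ∈ V.

Multiply both sides by a test function v and integrate from 0 to 2:
  ∫_0^2 −u''(x) v(x) dx = ∫_0^2 f(x) v(x) dx.
Integrate the LHS by parts once:
  ∫_0^2 −u'' v dx = −[u'(x) v(x)]_0^2 + ∫_0^2 u'(x) v'(x) dx.
Thus ∫_0^2 u'(x) v'(x) dx = ∫_0^2 f(x) v(x) dx + [u'(x) v(x)]_0^2.
Choose V so that boundary terms are either known or forced to vanish.
Mixed BC: u(0) = 0 (Dirichlet) and u'(2) = 1 (Neumann). Define V = {v ∈ H^1(0, 2) : v(0) = 0}. Then [u' v]_0^2 = u'(2)·v(2) − u'(0)·0 = v(2).
Weak formulation: find u (satisfying any essential BC) such that ∫_0^2 u'(x) v'(x) dx = ∫_0^2 f v dx + v(2) for all v ∈ V (Dirichlet at 0 absorbed into V; Neumann datum at x = 2 contributes the boundary term).
Substituting f(x) = 1, the right-hand side is ∫_0^2 (1) v dx + v(2).


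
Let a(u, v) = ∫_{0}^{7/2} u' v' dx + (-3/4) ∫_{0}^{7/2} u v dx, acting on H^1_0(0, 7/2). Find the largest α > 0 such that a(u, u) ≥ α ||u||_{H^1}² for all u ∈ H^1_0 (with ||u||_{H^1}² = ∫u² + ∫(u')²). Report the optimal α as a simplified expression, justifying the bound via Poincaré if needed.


α = (-147 + 16*π^2)/(4*(4*π^2 + 49))

Coercivity of a(·,·) on H^1_0(0, 7/2) means a(u, u) ≥ α ||u||_{H^1}² for every u ∈ H^1_0.
The interval has length L = 7/2, and Poincaré/coercivity depend only on L. Here a(u, u) = ∫(u')² + (-3/4)·∫u².
Here c = -3/4 < 0 with |c| < (π/L)² = 4*π^2/49, so coercivity still holds. The condition a(u,u) ≥ α||u||_{H^1}² reads (1−α)∫(u')² ≥ (α−c)∫u². Any admissible α is ≤ 1 (rapidly oscillating u have ∫u²/∫(u')² → 0), and α = 1 would force 0 ≥ (1−c)∫u², impossible since c < 1; so 1−α > 0. By the sharp Poincaré inequality on H^1_0 of an interval of length L, ∫(u')² ≥ (π/L)²∫u² with equality for the first sine mode sin(π(x−x₀)/L) (x₀ the left endpoint), so the inequality holds for all u iff (1−α)(π/L)² ≥ α − c, i.e. α ≤ ((π/L)² + c)/((π/L)² + 1) = (1 + c(L/π)²)/(1 + (L/π)²). (Direct route, valid since c ≤ 0: Poincaré gives c∫u² ≥ c(L/π)²∫(u')², so a(u,u) ≥ (1 + c(L/π)²)∫(u')², while ||u||_{H^1}² ≤ (1 + (L/π)²)∫(u')²; dividing yields the same α.) With (π/L)² = 4*π^2/49 and c = -3/4, the largest admissible constant is α = ((π/L)² + c)/((π/L)² + 1).
Simplifying, α = (-147 + 16*π^2)/(4*(4*π^2 + 49)).


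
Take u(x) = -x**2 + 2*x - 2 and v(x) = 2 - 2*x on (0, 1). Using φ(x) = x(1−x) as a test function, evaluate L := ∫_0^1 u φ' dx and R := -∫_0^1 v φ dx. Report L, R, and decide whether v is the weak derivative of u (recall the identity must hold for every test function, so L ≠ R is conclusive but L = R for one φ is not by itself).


LHS = -1/6, RHS = -1/6. Yes, v = u' weakly.

u(x) = -x**2 + 2*x - 2, classical derivative u'(x) = 2 - 2*x.
φ(x) = x(1−x), so φ'(x) = 1 - 2*x.
Note φ(0) = φ(1) = 0, so the boundary term u·φ vanishes.
LHS = ∫_0^1 u(x) φ'(x) dx = ∫_0^1 (2*x^3 - 5*x^2 + 6*x - 2) dx. Term by term:
  ∫_0^1 2*x^3 dx = 1/2;  ∫_0^1 -5*x^2 dx = -5/3;  ∫_0^1 6*x dx = 3;
  ∫_0^1 -2 dx = -2.
Sum: 1/2 − 5/3 + 3 − 2 = -1/6.
So LHS = -1/6.
∫_0^1 v(x) φ(x) dx = ∫_0^1 (2*x^3 - 4*x^2 + 2*x) dx. Term by term:
  ∫_0^1 2*x^3 dx = 1/2;  ∫_0^1 -4*x^2 dx = -4/3;  ∫_0^1 2*x dx = 1.
Sum: 1/2 − 4/3 + 1 = 1/6.
So RHS = -∫_0^1 v(x) φ(x) dx = -1/6.
LHS = RHS, so the identity holds for this test φ.
Moreover u is smooth here and v(x) = u'(x) = 2 - 2*x pointwise, so the identity holds for every test function. Hence v is the weak derivative of u.


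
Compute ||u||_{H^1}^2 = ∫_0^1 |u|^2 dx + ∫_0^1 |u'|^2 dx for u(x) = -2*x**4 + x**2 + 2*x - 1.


||u||_{H^1}^2 = 1349/315

The H^1 norm (squared) on an interval (0, L) is
  ||u||_{H^1}^2 = ∫_0^L u(x)^2 dx + ∫_0^L u'(x)^2 dx.
Compute u'(x) = -8*x**3 + 2*x + 2.
Then u(x)^2 = 4*x**8 - 4*x**6 - 8*x**5 + 5*x**4 + 4*x**3 + 2*x**2 - 4*x + 1 and u'(x)^2 = 64*x**6 - 32*x**4 - 32*x**3 + 4*x**2 + 8*x + 4.
Integrate each monomial from 0 to 1 using ∫_0^1 c·x^n dx = c·1^(n+1)/(n+1):
  ∫_0^1 u(x)^2 dx = ∫_0^1 (4*x^8 - 4*x^6 - 8*x^5 + 5*x^4 + 4*x^3 + 2*x^2 - 4*x + 1) dx. Term by term:
    ∫_0^1 4*x^8 dx = 4/9;  ∫_0^1 -4*x^6 dx = -4/7;  ∫_0^1 -8*x^5 dx = -4/3;
    ∫_0^1 5*x^4 dx = 1;  ∫_0^1 4*x^3 dx = 1;  ∫_0^1 2*x^2 dx = 2/3;
    ∫_0^1 -4*x dx = -2;  ∫_0^1 1 dx = 1.
  Sum: 4/9 − 4/7 − 4/3 + 1 + 1 + 2/3 − 2 + 1 = 13/63.
  ∫_0^1 u'(x)^2 dx = ∫_0^1 (64*x^6 - 32*x^4 - 32*x^3 + 4*x^2 + 8*x + 4) dx. Term by term:
    ∫_0^1 64*x^6 dx = 64/7;  ∫_0^1 -32*x^4 dx = -32/5;  ∫_0^1 -32*x^3 dx = -8;
    ∫_0^1 4*x^2 dx = 4/3;  ∫_0^1 8*x dx = 4;  ∫_0^1 4 dx = 4.
  Sum: 64/7 − 32/5 − 8 + 4/3 + 4 + 4 = 428/105.
Adding: ||u||_{H^1}^2 = 13/63 + 428/105 = 1349/315.


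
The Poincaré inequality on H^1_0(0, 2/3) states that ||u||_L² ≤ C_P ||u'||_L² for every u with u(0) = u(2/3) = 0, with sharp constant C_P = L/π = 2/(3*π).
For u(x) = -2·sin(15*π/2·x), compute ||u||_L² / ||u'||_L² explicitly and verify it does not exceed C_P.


||u||_L² / ||u'||_L² = 2/(15*π) < C_P = 2/(3*π).

u(x) = -2·sin(15*π/2·x), so u'(x) = -15*π*cos(15*π*x/2).
Writing u(x) = A·sin(kπx/L) with A = -2 and k = 5, use ∫_0^L sin²(kπx/L) dx = L/2 and ∫_0^L cos²(kπx/L) dx = L/2.
u² = 4·sin²(15*π/2·x) and (u')² = 225*π^2·cos²(15*π/2·x), and each of sin², cos² integrates to L/2 = 1/3 over (0, 2/3).
∫_0^2/3 u² dx = 4/3, so ||u||_L² = 2*sqrt(3)/3.
∫_0^2/3 (u')² dx = 75*π^2, so ||u'||_L² = 5*sqrt(3)*π.
Ratio ||u||_L² / ||u'||_L² = 2/(15*π).
Sharp Poincaré constant on H^1_0(0, 2/3) is C_P = L/π = 2/(3*π), achieved by sin(3*π/2·x).
This is the k = 5 harmonic; the ratio L/(kπ) is strictly less than C_P = L/π, consistent with the sharp inequality ||u||_L² ≤ C_P ||u'||_L².


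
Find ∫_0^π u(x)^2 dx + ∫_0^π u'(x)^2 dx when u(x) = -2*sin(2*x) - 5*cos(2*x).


||u||_{H^1(0,π)}^2 = 145*π/2

u'(x) = 10*sin(2*x) - 4*cos(2*x).
Expand u² and (u')² and integrate term by term on (0, π), using: for integers n ≥ 1, ∫_0^π sin²(nx) dx = ∫_0^π cos²(nx) dx = π/2; for n ≠ n', ∫_0^π sin(nx)sin(n'x) dx = ∫_0^π cos(nx)cos(n'x) dx = 0; and by product-to-sum, ∫_0^π sin(nx)cos(n'x) dx = ½∫_0^π [sin((n+n')x) + sin((n−n')x)] dx, which is 0 when n+n' is even and 2n/(n²−n'²) when n+n' is odd (it need not vanish on (0, π)).
  u² squared terms: (-5)²·∫cos(2x)² dx = 25·π/2 = 25*π/2;  (-2)²·∫sin(2x)² dx = 4·π/2 = 2*π.
  u² cross terms: 2·(-5)·(-2)·∫cos(2x)·sin(2x) dx = 20·(0) = 0.
  So ∫_0^π u² dx = 25*π/2 + 2*π + 0 = 29*π/2.
  (u')² squared terms: (-4)²·∫cos(2x)² dx = 16·π/2 = 8*π;  (10)²·∫sin(2x)² dx = 100·π/2 = 50*π.
  (u')² cross terms: 2·(-4)·(10)·∫cos(2x)·sin(2x) dx = -80·(0) = 0.
  So ∫_0^π (u')² dx = 8*π + 50*π + 0 = 58*π.
||u||_{H^1}^2 = (29*π/2) + (58*π) = 145*π/2.


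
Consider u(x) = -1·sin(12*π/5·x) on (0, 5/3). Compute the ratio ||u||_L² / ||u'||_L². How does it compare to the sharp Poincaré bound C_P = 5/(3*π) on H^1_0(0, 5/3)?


||u||_L² / ||u'||_L² = 5/(12*π) < C_P = 5/(3*π).

u(x) = -1·sin(12*π/5·x), so u'(x) = -12*π*cos(12*π*x/5)/5.
Writing u(x) = A·sin(kπx/L) with A = -1 and k = 4, use ∫_0^L sin²(kπx/L) dx = L/2 and ∫_0^L cos²(kπx/L) dx = L/2.
u² = 1·sin²(12*π/5·x) and (u')² = 144*π^2/25·cos²(12*π/5·x), and each of sin², cos² integrates to L/2 = 5/6 over (0, 5/3).
∫_0^5/3 u² dx = 5/6, so ||u||_L² = sqrt(30)/6.
∫_0^5/3 (u')² dx = 24*π^2/5, so ||u'||_L² = 2*sqrt(30)*π/5.
Ratio ||u||_L² / ||u'||_L² = 5/(12*π).
Sharp Poincaré constant on H^1_0(0, 5/3) is C_P = L/π = 5/(3*π), achieved by sin(3*π/5·x).
This is the k = 4 harmonic; the ratio L/(kπ) is strictly less than C_P = L/π, consistent with the sharp inequality ||u||_L² ≤ C_P ||u'||_L².


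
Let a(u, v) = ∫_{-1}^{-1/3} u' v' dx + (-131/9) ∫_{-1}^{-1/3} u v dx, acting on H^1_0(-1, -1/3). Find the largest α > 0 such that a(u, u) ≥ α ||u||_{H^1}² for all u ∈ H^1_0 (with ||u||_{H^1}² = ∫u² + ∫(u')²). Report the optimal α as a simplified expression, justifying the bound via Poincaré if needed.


α = (-524 + 81*π^2)/(9*(4 + 9*π^2))

Coercivity of a(·,·) on H^1_0(-1, -1/3) means a(u, u) ≥ α ||u||_{H^1}² for every u ∈ H^1_0.
The interval has length L = 2/3, and Poincaré/coercivity depend only on L. Here a(u, u) = ∫(u')² + (-131/9)·∫u².
Here c = -131/9 < 0 with |c| < (π/L)² = 9*π^2/4, so coercivity still holds. The condition a(u,u) ≥ α||u||_{H^1}² reads (1−α)∫(u')² ≥ (α−c)∫u². Any admissible α is ≤ 1 (rapidly oscillating u have ∫u²/∫(u')² → 0), and α = 1 would force 0 ≥ (1−c)∫u², impossible since c < 1; so 1−α > 0. By the sharp Poincaré inequality on H^1_0 of an interval of length L, ∫(u')² ≥ (π/L)²∫u² with equality for the first sine mode sin(π(x−x₀)/L) (x₀ the left endpoint), so the inequality holds for all u iff (1−α)(π/L)² ≥ α − c, i.e. α ≤ ((π/L)² + c)/((π/L)² + 1) = (1 + c(L/π)²)/(1 + (L/π)²). (Direct route, valid since c ≤ 0: Poincaré gives c∫u² ≥ c(L/π)²∫(u')², so a(u,u) ≥ (1 + c(L/π)²)∫(u')², while ||u||_{H^1}² ≤ (1 + (L/π)²)∫(u')²; dividing yields the same α.) With (π/L)² = 9*π^2/4 and c = -131/9, the largest admissible constant is α = ((π/L)² + c)/((π/L)² + 1).
Simplifying, α = (-524 + 81*π^2)/(9*(4 + 9*π^2)).


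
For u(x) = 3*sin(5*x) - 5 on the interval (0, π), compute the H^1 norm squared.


||u||_{H^1(0,π)}^2 = -12 + 142*π

u'(x) = 15*cos(5*x).
Expand u² and (u')² and integrate term by term on (0, π), using: for integers n ≥ 1, ∫_0^π sin²(nx) dx = ∫_0^π cos²(nx) dx = π/2; for n ≠ n', ∫_0^π sin(nx)sin(n'x) dx = ∫_0^π cos(nx)cos(n'x) dx = 0; and by product-to-sum, ∫_0^π sin(nx)cos(n'x) dx = ½∫_0^π [sin((n+n')x) + sin((n−n')x)] dx, which is 0 when n+n' is even and 2n/(n²−n'²) when n+n' is odd (it need not vanish on (0, π)). For the constant mode: ∫_0^π 1 dx = π, ∫_0^π cos(nx) dx = 0, ∫_0^π sin(nx) dx = (1−(−1)^n)/n.
  u² squared terms: (-5)²·∫1 dx = 25·π = 25*π;  (3)²·∫sin(5x)² dx = 9·π/2 = 9*π/2.
  u² cross terms: 2·(-5)·(3)·∫1·sin(5x) dx = -30·(2/5) = -12.
  So ∫_0^π u² dx = 25*π + 9*π/2 − 12 = -12 + 59*π/2.
  (u')² squared terms: (15)²·∫cos(5x)² dx = 225·π/2 = 225*π/2.
  So ∫_0^π (u')² dx = 225*π/2.
||u||_{H^1}^2 = (-12 + 59*π/2) + (225*π/2) = -12 + 142*π.


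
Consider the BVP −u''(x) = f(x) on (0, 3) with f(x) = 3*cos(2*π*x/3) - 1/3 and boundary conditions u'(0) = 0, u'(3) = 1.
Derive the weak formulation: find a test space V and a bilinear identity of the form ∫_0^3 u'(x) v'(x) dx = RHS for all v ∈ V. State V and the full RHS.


V = H^1(0, 3) (v unrestricted at boundary; u is determined up to an additive constant); weak form: ∫_0^3 u'v' dx = ∫_0^3 (3*cos(2*π*x/3) - 1/3) v dx + v(3) for all v ∈ V.

Multiply both sides by a test function v and integrate from 0 to 3:
  ∫_0^3 −u''(x) v(x) dx = ∫_0^3 f(x) v(x) dx.
Integrate the LHS by parts once:
  ∫_0^3 −u'' v dx = −[u'(x) v(x)]_0^3 + ∫_0^3 u'(x) v'(x) dx.
Thus ∫_0^3 u'(x) v'(x) dx = ∫_0^3 f(x) v(x) dx + [u'(x) v(x)]_0^3.
Choose V so that boundary terms are either known or forced to vanish.
u has inhomogeneous Neumann u'(0) = 0, u'(3) = 1. [u' v]_0^3 = (1)·v(3) − (0)·v(0) = v(3). Take V = H^1(0, 3); boundary term becomes part of RHS.
Weak formulation: find u (satisfying any essential BC) such that ∫_0^3 u'(x) v'(x) dx = ∫_0^3 f v dx + v(3) for all v ∈ V (Neumann data are natural BCs: they enter the RHS as boundary terms).
Substituting f(x) = 3*cos(2*π*x/3) - 1/3, the right-hand side is ∫_0^3 (3*cos(2*π*x/3) - 1/3) v dx + v(3).
Compatibility check (pure Neumann): taking v ≡ 1 ∈ V gives 0 = ∫_0^3 f dx + (1) − (0), i.e. ∫_0^3 f dx must equal u'(0) − u'(3) = -1. Indeed ∫_0^3 (3*cos(2*π*x/3) - 1/3) dx = -1, so the data are compatible. The solution is then unique only up to an additive constant (fix it e.g. by requiring ∫_0^3 u dx = 0).


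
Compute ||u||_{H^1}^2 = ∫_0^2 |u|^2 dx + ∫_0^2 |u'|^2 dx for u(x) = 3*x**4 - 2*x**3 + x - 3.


||u||_{H^1}^2 = 165328/105

The H^1 norm (squared) on an interval (0, L) is
  ||u||_{H^1}^2 = ∫_0^L u(x)^2 dx + ∫_0^L u'(x)^2 dx.
Compute u'(x) = 12*x**3 - 6*x**2 + 1.
Then u(x)^2 = 9*x**8 - 12*x**7 + 4*x**6 + 6*x**5 - 22*x**4 + 12*x**3 + x**2 - 6*x + 9 and u'(x)^2 = 144*x**6 - 144*x**5 + 36*x**4 + 24*x**3 - 12*x**2 + 1.
Integrate each monomial from 0 to 2 using ∫_0^2 c·x^n dx = c·2^(n+1)/(n+1):
  ∫_0^2 u(x)^2 dx = ∫_0^2 (9*x^8 - 12*x^7 + 4*x^6 + 6*x^5 - 22*x^4 + 12*x^3 + x^2 - 6*x + 9) dx. Term by term:
    ∫_0^2 9*x^8 dx = 512;  ∫_0^2 -12*x^7 dx = -384;  ∫_0^2 4*x^6 dx = 512/7;
    ∫_0^2 6*x^5 dx = 64;  ∫_0^2 -22*x^4 dx = -704/5;  ∫_0^2 12*x^3 dx = 48;
    ∫_0^2 x^2 dx = 8/3;  ∫_0^2 -6*x dx = -12;  ∫_0^2 9 dx = 18.
  Sum: 512 − 384 + 512/7 + 64 − 704/5 + 48 + 8/3 − 12 + 18 = 19006/105.
  ∫_0^2 u'(x)^2 dx = ∫_0^2 (144*x^6 - 144*x^5 + 36*x^4 + 24*x^3 - 12*x^2 + 1) dx. Term by term:
    ∫_0^2 144*x^6 dx = 18432/7;  ∫_0^2 -144*x^5 dx = -1536;  ∫_0^2 36*x^4 dx = 1152/5;
    ∫_0^2 24*x^3 dx = 96;  ∫_0^2 -12*x^2 dx = -32;  ∫_0^2 1 dx = 2.
  Sum: 18432/7 − 1536 + 1152/5 + 96 − 32 + 2 = 48774/35.
Adding: ||u||_{H^1}^2 = 19006/105 + 48774/35 = 165328/105.


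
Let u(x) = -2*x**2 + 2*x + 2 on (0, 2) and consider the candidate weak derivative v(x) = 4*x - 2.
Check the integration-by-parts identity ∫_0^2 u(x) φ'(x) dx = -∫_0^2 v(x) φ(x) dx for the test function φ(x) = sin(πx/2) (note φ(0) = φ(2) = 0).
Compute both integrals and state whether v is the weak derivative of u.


LHS = 8/π, RHS = -8/π. No, v is not the weak derivative of u.

u(x) = -2*x**2 + 2*x + 2, classical derivative u'(x) = 2 - 4*x.
φ(x) = sin(πx/2), so φ'(x) = π*cos(π*x/2)/2.
Note φ(0) = φ(2) = 0, so the boundary term u·φ vanishes.
LHS = ∫_0^2 u(x) φ'(x) dx = ∫_0^2 (-π*x^2*cos(π*x/2) + π*x*cos(π*x/2) + π*cos(π*x/2)) dx. Term by term:
  ∫_0^2 π*cos(π*x/2) dx = 0;  ∫_0^2 π*x*cos(π*x/2) dx = -8/π;  ∫_0^2 -π*x^2*cos(π*x/2) dx = 16/π.
Sum: 0 − 8/π + 16/π = 8/π.
So LHS = 8/π.
∫_0^2 v(x) φ(x) dx = ∫_0^2 (4*x*sin(π*x/2) - 2*sin(π*x/2)) dx. Term by term:
  ∫_0^2 -2*sin(π*x/2) dx = -8/π;  ∫_0^2 4*x*sin(π*x/2) dx = 16/π.
Sum: -8/π + 16/π = 8/π.
So RHS = -∫_0^2 v(x) φ(x) dx = -8/π.
LHS − RHS = 16/π ≠ 0, so the identity fails.
(For a valid weak derivative the identity must hold for EVERY test function, in particular this one. The failure shows v is NOT the weak derivative of u.)
Correct weak derivative would be u'(x) = 2 - 4*x.


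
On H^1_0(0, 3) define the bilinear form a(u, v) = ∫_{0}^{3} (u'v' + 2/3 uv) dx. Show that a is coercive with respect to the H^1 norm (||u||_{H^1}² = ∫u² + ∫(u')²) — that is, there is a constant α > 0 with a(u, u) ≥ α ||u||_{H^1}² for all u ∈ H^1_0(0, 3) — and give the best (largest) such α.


α = (6 + π^2)/(9 + π^2)

Coercivity of a(·,·) on H^1_0(0, 3) means a(u, u) ≥ α ||u||_{H^1}² for every u ∈ H^1_0.
The interval has length L = 3, and Poincaré/coercivity depend only on L. Here a(u, u) = ∫(u')² + (2/3)·∫u².
Here 0 < c = 2/3 < 1. The condition a(u,u) ≥ α||u||_{H^1}² reads (1−α)∫(u')² ≥ (α−c)∫u². Any admissible α is ≤ 1 (rapidly oscillating u have ∫u²/∫(u')² → 0), and α = 1 would force 0 ≥ (1−c)∫u², impossible since c < 1; so 1−α > 0. By the sharp Poincaré inequality on H^1_0 of an interval of length L, ∫(u')² ≥ (π/L)²∫u² with equality for the first sine mode sin(π(x−x₀)/L) (x₀ the left endpoint), so the inequality holds for all u iff (1−α)(π/L)² ≥ α − c, i.e. α ≤ ((π/L)² + c)/((π/L)² + 1) = (1 + c(L/π)²)/(1 + (L/π)²). With (π/L)² = π^2/9 and c = 2/3, the largest admissible constant is α = ((π/L)² + c)/((π/L)² + 1).
Simplifying, α = (6 + π^2)/(9 + π^2).


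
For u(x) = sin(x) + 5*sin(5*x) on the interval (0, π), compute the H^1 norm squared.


||u||_{H^1(0,π)}^2 = 326*π

u'(x) = cos(x) + 25*cos(5*x).
Expand u² and (u')² and integrate term by term on (0, π), using: for integers n ≥ 1, ∫_0^π sin²(nx) dx = ∫_0^π cos²(nx) dx = π/2; for n ≠ n', ∫_0^π sin(nx)sin(n'x) dx = ∫_0^π cos(nx)cos(n'x) dx = 0; and by product-to-sum, ∫_0^π sin(nx)cos(n'x) dx = ½∫_0^π [sin((n+n')x) + sin((n−n')x)] dx, which is 0 when n+n' is even and 2n/(n²−n'²) when n+n' is odd (it need not vanish on (0, π)).
  u² squared terms: (5)²·∫sin(5x)² dx = 25·π/2 = 25*π/2;  (1)²·∫sin(x)² dx = 1·π/2 = π/2.
  u² cross terms: 2·(5)·(1)·∫sin(5x)·sin(x) dx = 10·(0) = 0.
  So ∫_0^π u² dx = 25*π/2 + π/2 + 0 = 13*π.
  (u')² squared terms: (25)²·∫cos(5x)² dx = 625·π/2 = 625*π/2;  (1)²·∫cos(x)² dx = 1·π/2 = π/2.
  (u')² cross terms: 2·(25)·(1)·∫cos(5x)·cos(x) dx = 50·(0) = 0.
  So ∫_0^π (u')² dx = 625*π/2 + π/2 + 0 = 313*π.
||u||_{H^1}^2 = (13*π) + (313*π) = 326*π.


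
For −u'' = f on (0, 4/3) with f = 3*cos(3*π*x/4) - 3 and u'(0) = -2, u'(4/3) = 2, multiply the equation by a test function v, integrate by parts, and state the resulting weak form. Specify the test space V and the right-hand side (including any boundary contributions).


V = H^1(0, 4/3) (v unrestricted at boundary; u is determined up to an additive constant); weak form: ∫_0^4/3 u'v' dx = ∫_0^4/3 (3*cos(3*π*x/4) - 3) v dx + 2·v(4/3) + 2·v(0) for all v ∈ V.

Multiply both sides by a test function v and integrate from 0 to 4/3:
  ∫_0^4/3 −u''(x) v(x) dx = ∫_0^4/3 f(x) v(x) dx.
Integrate the LHS by parts once:
  ∫_0^4/3 −u'' v dx = −[u'(x) v(x)]_0^4/3 + ∫_0^4/3 u'(x) v'(x) dx.
Thus ∫_0^4/3 u'(x) v'(x) dx = ∫_0^4/3 f(x) v(x) dx + [u'(x) v(x)]_0^4/3.
Choose V so that boundary terms are either known or forced to vanish.
u has inhomogeneous Neumann u'(0) = -2, u'(4/3) = 2. [u' v]_0^4/3 = (2)·v(4/3) − (-2)·v(0) = 2·v(4/3) + 2·v(0). Take V = H^1(0, 4/3); boundary term becomes part of RHS.
Weak formulation: find u (satisfying any essential BC) such that ∫_0^4/3 u'(x) v'(x) dx = ∫_0^4/3 f v dx + 2·v(4/3) + 2·v(0) for all v ∈ V (Neumann data are natural BCs: they enter the RHS as boundary terms).
Substituting f(x) = 3*cos(3*π*x/4) - 3, the right-hand side is ∫_0^4/3 (3*cos(3*π*x/4) - 3) v dx + 2·v(4/3) + 2·v(0).
Compatibility check (pure Neumann): taking v ≡ 1 ∈ V gives 0 = ∫_0^4/3 f dx + (2) − (-2), i.e. ∫_0^4/3 f dx must equal u'(0) − u'(4/3) = -4. Indeed ∫_0^4/3 (3*cos(3*π*x/4) - 3) dx = -4, so the data are compatible. The solution is then unique only up to an additive constant (fix it e.g. by requiring ∫_0^4/3 u dx = 0).


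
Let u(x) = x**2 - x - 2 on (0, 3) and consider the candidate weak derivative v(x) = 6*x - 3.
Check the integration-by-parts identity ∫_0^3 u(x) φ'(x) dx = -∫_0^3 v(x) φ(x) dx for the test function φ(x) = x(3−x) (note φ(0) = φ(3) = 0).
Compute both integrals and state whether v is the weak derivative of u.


LHS = -9, RHS = -27. No, v is not the weak derivative of u.

u(x) = x**2 - x - 2, classical derivative u'(x) = 2*x - 1.
φ(x) = x(3−x), so φ'(x) = 3 - 2*x.
Note φ(0) = φ(3) = 0, so the boundary term u·φ vanishes.
LHS = ∫_0^3 u(x) φ'(x) dx = ∫_0^3 (-2*x^3 + 5*x^2 + x - 6) dx. Term by term:
  ∫_0^3 -2*x^3 dx = -81/2;  ∫_0^3 5*x^2 dx = 45;  ∫_0^3 x dx = 9/2;
  ∫_0^3 -6 dx = -18.
Sum: -81/2 + 45 + 9/2 − 18 = -9.
So LHS = -9.
∫_0^3 v(x) φ(x) dx = ∫_0^3 (-6*x^3 + 21*x^2 - 9*x) dx. Term by term:
  ∫_0^3 -6*x^3 dx = -243/2;  ∫_0^3 21*x^2 dx = 189;  ∫_0^3 -9*x dx = -81/2.
Sum: -243/2 + 189 − 81/2 = 27.
So RHS = -∫_0^3 v(x) φ(x) dx = -27.
LHS − RHS = 18 ≠ 0, so the identity fails.
(For a valid weak derivative the identity must hold for EVERY test function, in particular this one. The failure shows v is NOT the weak derivative of u.)
Correct weak derivative would be u'(x) = 2*x - 1.


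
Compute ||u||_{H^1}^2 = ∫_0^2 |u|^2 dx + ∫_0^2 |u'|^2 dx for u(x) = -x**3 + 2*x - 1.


||u||_{H^1}^2 = 818/21

The H^1 norm (squared) on an interval (0, L) is
  ||u||_{H^1}^2 = ∫_0^L u(x)^2 dx + ∫_0^L u'(x)^2 dx.
Compute u'(x) = 2 - 3*x**2.
Then u(x)^2 = x**6 - 4*x**4 + 2*x**3 + 4*x**2 - 4*x + 1 and u'(x)^2 = 9*x**4 - 12*x**2 + 4.
Integrate each monomial from 0 to 2 using ∫_0^2 c·x^n dx = c·2^(n+1)/(n+1):
  ∫_0^2 u(x)^2 dx = ∫_0^2 (x^6 - 4*x^4 + 2*x^3 + 4*x^2 - 4*x + 1) dx. Term by term:
    ∫_0^2 x^6 dx = 128/7;  ∫_0^2 -4*x^4 dx = -128/5;  ∫_0^2 2*x^3 dx = 8;
    ∫_0^2 4*x^2 dx = 32/3;  ∫_0^2 -4*x dx = -8;  ∫_0^2 1 dx = 2.
  Sum: 128/7 − 128/5 + 8 + 32/3 − 8 + 2 = 562/105.
  ∫_0^2 u'(x)^2 dx = ∫_0^2 (9*x^4 - 12*x^2 + 4) dx. Term by term:
    ∫_0^2 9*x^4 dx = 288/5;  ∫_0^2 -12*x^2 dx = -32;  ∫_0^2 4 dx = 8.
  Sum: 288/5 − 32 + 8 = 168/5.
Adding: ||u||_{H^1}^2 = 562/105 + 168/5 = 818/21.


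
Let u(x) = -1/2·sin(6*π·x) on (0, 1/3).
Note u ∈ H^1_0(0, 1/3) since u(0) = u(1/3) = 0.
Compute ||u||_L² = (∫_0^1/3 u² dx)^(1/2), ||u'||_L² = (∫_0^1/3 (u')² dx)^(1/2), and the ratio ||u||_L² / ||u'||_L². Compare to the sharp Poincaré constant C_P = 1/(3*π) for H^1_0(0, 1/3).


||u||_L² / ||u'||_L² = 1/(6*π) < C_P = 1/(3*π).

u(x) = -1/2·sin(6*π·x), so u'(x) = -3*π*cos(6*π*x).
Writing u(x) = A·sin(kπx/L) with A = -1/2 and k = 2, use ∫_0^L sin²(kπx/L) dx = L/2 and ∫_0^L cos²(kπx/L) dx = L/2.
u² = 1/4·sin²(6*π·x) and (u')² = 9*π^2·cos²(6*π·x), and each of sin², cos² integrates to L/2 = 1/6 over (0, 1/3).
∫_0^1/3 u² dx = 1/24, so ||u||_L² = sqrt(6)/12.
∫_0^1/3 (u')² dx = 3*π^2/2, so ||u'||_L² = sqrt(6)*π/2.
Ratio ||u||_L² / ||u'||_L² = 1/(6*π).
Sharp Poincaré constant on H^1_0(0, 1/3) is C_P = L/π = 1/(3*π), achieved by sin(3*π·x).
This is the k = 2 harmonic; the ratio L/(kπ) is strictly less than C_P = L/π, consistent with the sharp inequality ||u||_L² ≤ C_P ||u'||_L².


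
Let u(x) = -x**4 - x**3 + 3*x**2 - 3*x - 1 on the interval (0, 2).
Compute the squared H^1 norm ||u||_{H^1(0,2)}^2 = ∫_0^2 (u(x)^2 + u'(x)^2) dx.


||u||_{H^1}^2 = 137728/315

The H^1 norm (squared) on an interval (0, L) is
  ||u||_{H^1}^2 = ∫_0^L u(x)^2 dx + ∫_0^L u'(x)^2 dx.
Compute u'(x) = -4*x**3 - 3*x**2 + 6*x - 3.
Then u(x)^2 = x**8 + 2*x**7 - 5*x**6 + 17*x**4 - 16*x**3 + 3*x**2 + 6*x + 1 and u'(x)^2 = 16*x**6 + 24*x**5 - 39*x**4 - 12*x**3 + 54*x**2 - 36*x + 9.
Integrate each monomial from 0 to 2 using ∫_0^2 c·x^n dx = c·2^(n+1)/(n+1):
  ∫_0^2 u(x)^2 dx = ∫_0^2 (x^8 + 2*x^7 - 5*x^6 + 17*x^4 - 16*x^3 + 3*x^2 + 6*x + 1) dx. Term by term:
    ∫_0^2 x^8 dx = 512/9;  ∫_0^2 2*x^7 dx = 64;  ∫_0^2 -5*x^6 dx = -640/7;
    ∫_0^2 17*x^4 dx = 544/5;  ∫_0^2 -16*x^3 dx = -64;  ∫_0^2 3*x^2 dx = 8;
    ∫_0^2 6*x dx = 12;  ∫_0^2 1 dx = 2.
  Sum: 512/9 + 64 − 640/7 + 544/5 − 64 + 8 + 12 + 2 = 30322/315.
  ∫_0^2 u'(x)^2 dx = ∫_0^2 (16*x^6 + 24*x^5 - 39*x^4 - 12*x^3 + 54*x^2 - 36*x + 9) dx. Term by term:
    ∫_0^2 16*x^6 dx = 2048/7;  ∫_0^2 24*x^5 dx = 256;  ∫_0^2 -39*x^4 dx = -1248/5;
    ∫_0^2 -12*x^3 dx = -48;  ∫_0^2 54*x^2 dx = 144;  ∫_0^2 -36*x dx = -72;
    ∫_0^2 9 dx = 18.
  Sum: 2048/7 + 256 − 1248/5 − 48 + 144 − 72 + 18 = 11934/35.
Adding: ||u||_{H^1}^2 = 30322/315 + 11934/35 = 137728/315.


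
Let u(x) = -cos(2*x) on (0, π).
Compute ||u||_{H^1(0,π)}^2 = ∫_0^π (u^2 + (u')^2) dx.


||u||_{H^1(0,π)}^2 = 5*π/2

u'(x) = 2*sin(2*x).
Expand u² and (u')² and integrate term by term on (0, π), using: for integers n ≥ 1, ∫_0^π sin²(nx) dx = ∫_0^π cos²(nx) dx = π/2; for n ≠ n', ∫_0^π sin(nx)sin(n'x) dx = ∫_0^π cos(nx)cos(n'x) dx = 0; and by product-to-sum, ∫_0^π sin(nx)cos(n'x) dx = ½∫_0^π [sin((n+n')x) + sin((n−n')x)] dx, which is 0 when n+n' is even and 2n/(n²−n'²) when n+n' is odd (it need not vanish on (0, π)).
  u² squared terms: (-1)²·∫cos(2x)² dx = 1·π/2 = π/2.
  So ∫_0^π u² dx = π/2.
  (u')² squared terms: (2)²·∫sin(2x)² dx = 4·π/2 = 2*π.
  So ∫_0^π (u')² dx = 2*π.
||u||_{H^1}^2 = (π/2) + (2*π) = 5*π/2.


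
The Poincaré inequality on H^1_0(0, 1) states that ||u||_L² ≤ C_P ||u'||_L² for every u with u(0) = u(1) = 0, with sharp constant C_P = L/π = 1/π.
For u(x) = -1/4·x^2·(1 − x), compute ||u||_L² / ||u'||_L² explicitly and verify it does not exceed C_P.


||u||_L² / ||u'||_L² = sqrt(14)/14 < C_P = 1/π.

u(x) = -1/4·x^2·(1 − x), so u'(x) = x*(3*x - 2)/4.
u(x) = -1/4·x^2·(1 − x) vanishes at x = 0 and x = 1, so u ∈ H^1_0(0, 1). Differentiate via the product rule and integrate the resulting polynomials term by term.
  ∫_0^1 u² dx = ∫_0^1 (x^6/16 - x^5/8 + x^4/16) dx. Term by term:
    ∫_0^1 x^6/16 dx = 1/112;  ∫_0^1 -x^5/8 dx = -1/48;  ∫_0^1 x^4/16 dx = 1/80.
  Sum: 1/112 − 1/48 + 1/80 = 1/1680.
  ∫_0^1 (u')² dx = ∫_0^1 (9*x^4/16 - 3*x^3/4 + x^2/4) dx. Term by term:
    ∫_0^1 9*x^4/16 dx = 9/80;  ∫_0^1 -3*x^3/4 dx = -3/16;  ∫_0^1 x^2/4 dx = 1/12.
  Sum: 9/80 − 3/16 + 1/12 = 1/120.
∫_0^1 u² dx = 1/1680, so ||u||_L² = sqrt(105)/420.
∫_0^1 (u')² dx = 1/120, so ||u'||_L² = sqrt(30)/60.
Ratio ||u||_L² / ||u'||_L² = sqrt(14)/14.
Sharp Poincaré constant on H^1_0(0, 1) is C_P = L/π = 1/π, achieved by sin(π·x).
A polynomial bump cannot attain the sharp Poincaré constant (only the first sine eigenfunction does), so the ratio is strictly less than C_P, consistent with ||u||_L² ≤ C_P ||u'||_L².


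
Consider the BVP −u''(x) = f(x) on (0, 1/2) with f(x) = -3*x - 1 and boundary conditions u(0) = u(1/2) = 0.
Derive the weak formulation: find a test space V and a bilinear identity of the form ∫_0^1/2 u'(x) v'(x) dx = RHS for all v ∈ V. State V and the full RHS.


V = H^1_0(0, 1/2) (so v(0) = v(1/2) = 0); weak form: ∫_0^1/2 u'v' dx = ∫_0^1/2 (-3*x - 1) v dx for all v ∈ V.

Multiply both sides by a test function v and integrate from 0 to 1/2:
  ∫_0^1/2 −u''(x) v(x) dx = ∫_0^1/2 f(x) v(x) dx.
Integrate the LHS by parts once:
  ∫_0^1/2 −u'' v dx = −[u'(x) v(x)]_0^1/2 + ∫_0^1/2 u'(x) v'(x) dx.
Thus ∫_0^1/2 u'(x) v'(x) dx = ∫_0^1/2 f(x) v(x) dx + [u'(x) v(x)]_0^1/2.
Choose V so that boundary terms are either known or forced to vanish.
u is Dirichlet: u(0) = u(1/2) = 0. Let V = H^1_0(0, 1/2); then v(0) = v(1/2) = 0, and [u' v]_0^1/2 = 0.
Weak formulation: find u (satisfying any essential BC) such that ∫_0^1/2 u'(x) v'(x) dx = ∫_0^1/2 f v dx for all v ∈ V.
Substituting f(x) = -3*x - 1, the right-hand side is ∫_0^1/2 (-3*x - 1) v dx.


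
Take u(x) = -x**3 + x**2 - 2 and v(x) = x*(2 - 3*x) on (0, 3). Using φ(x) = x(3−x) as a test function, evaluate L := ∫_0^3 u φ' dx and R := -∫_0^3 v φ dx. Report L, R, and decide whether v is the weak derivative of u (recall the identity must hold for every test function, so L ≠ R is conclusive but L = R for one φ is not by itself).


LHS = 459/20, RHS = 459/20. Yes, v = u' weakly.

u(x) = -x**3 + x**2 - 2, classical derivative u'(x) = -3*x**2 + 2*x.
φ(x) = x(3−x), so φ'(x) = 3 - 2*x.
Note φ(0) = φ(3) = 0, so the boundary term u·φ vanishes.
LHS = ∫_0^3 u(x) φ'(x) dx = ∫_0^3 (2*x^4 - 5*x^3 + 3*x^2 + 4*x - 6) dx. Term by term:
  ∫_0^3 2*x^4 dx = 486/5;  ∫_0^3 -5*x^3 dx = -405/4;  ∫_0^3 3*x^2 dx = 27;
  ∫_0^3 4*x dx = 18;  ∫_0^3 -6 dx = -18.
Sum: 486/5 − 405/4 + 27 + 18 − 18 = 459/20.
So LHS = 459/20.
∫_0^3 v(x) φ(x) dx = ∫_0^3 (3*x^4 - 11*x^3 + 6*x^2) dx. Term by term:
  ∫_0^3 3*x^4 dx = 729/5;  ∫_0^3 -11*x^3 dx = -891/4;  ∫_0^3 6*x^2 dx = 54.
Sum: 729/5 − 891/4 + 54 = -459/20.
So RHS = -∫_0^3 v(x) φ(x) dx = 459/20.
LHS = RHS, so the identity holds for this test φ.
Moreover u is smooth here and v(x) = u'(x) = -3*x**2 + 2*x pointwise, so the identity holds for every test function. Hence v is the weak derivative of u.


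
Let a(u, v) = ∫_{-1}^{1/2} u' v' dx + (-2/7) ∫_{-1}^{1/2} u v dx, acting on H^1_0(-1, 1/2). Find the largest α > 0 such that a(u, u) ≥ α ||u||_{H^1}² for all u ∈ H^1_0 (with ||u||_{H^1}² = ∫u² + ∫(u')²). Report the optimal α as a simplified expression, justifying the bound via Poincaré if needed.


α = 2*(-9 + 14*π^2)/(7*(9 + 4*π^2))

Coercivity of a(·,·) on H^1_0(-1, 1/2) means a(u, u) ≥ α ||u||_{H^1}² for every u ∈ H^1_0.
The interval has length L = 3/2, and Poincaré/coercivity depend only on L. Here a(u, u) = ∫(u')² + (-2/7)·∫u².
Here c = -2/7 < 0 with |c| < (π/L)² = 4*π^2/9, so coercivity still holds. The condition a(u,u) ≥ α||u||_{H^1}² reads (1−α)∫(u')² ≥ (α−c)∫u². Any admissible α is ≤ 1 (rapidly oscillating u have ∫u²/∫(u')² → 0), and α = 1 would force 0 ≥ (1−c)∫u², impossible since c < 1; so 1−α > 0. By the sharp Poincaré inequality on H^1_0 of an interval of length L, ∫(u')² ≥ (π/L)²∫u² with equality for the first sine mode sin(π(x−x₀)/L) (x₀ the left endpoint), so the inequality holds for all u iff (1−α)(π/L)² ≥ α − c, i.e. α ≤ ((π/L)² + c)/((π/L)² + 1) = (1 + c(L/π)²)/(1 + (L/π)²). (Direct route, valid since c ≤ 0: Poincaré gives c∫u² ≥ c(L/π)²∫(u')², so a(u,u) ≥ (1 + c(L/π)²)∫(u')², while ||u||_{H^1}² ≤ (1 + (L/π)²)∫(u')²; dividing yields the same α.) With (π/L)² = 4*π^2/9 and c = -2/7, the largest admissible constant is α = ((π/L)² + c)/((π/L)² + 1).
Simplifying, α = 2*(-9 + 14*π^2)/(7*(9 + 4*π^2)).


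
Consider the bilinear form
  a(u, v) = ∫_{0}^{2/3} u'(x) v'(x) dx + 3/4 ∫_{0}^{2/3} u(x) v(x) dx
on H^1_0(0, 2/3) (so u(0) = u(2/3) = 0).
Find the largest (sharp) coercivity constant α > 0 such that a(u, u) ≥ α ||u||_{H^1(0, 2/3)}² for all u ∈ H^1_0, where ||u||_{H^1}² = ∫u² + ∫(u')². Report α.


α = 3*(1 + 3*π^2)/(4 + 9*π^2)

Coercivity of a(·,·) on H^1_0(0, 2/3) means a(u, u) ≥ α ||u||_{H^1}² for every u ∈ H^1_0.
The interval has length L = 2/3, and Poincaré/coercivity depend only on L. Here a(u, u) = ∫(u')² + (3/4)·∫u².
Here 0 < c = 3/4 < 1. The condition a(u,u) ≥ α||u||_{H^1}² reads (1−α)∫(u')² ≥ (α−c)∫u². Any admissible α is ≤ 1 (rapidly oscillating u have ∫u²/∫(u')² → 0), and α = 1 would force 0 ≥ (1−c)∫u², impossible since c < 1; so 1−α > 0. By the sharp Poincaré inequality on H^1_0 of an interval of length L, ∫(u')² ≥ (π/L)²∫u² with equality for the first sine mode sin(π(x−x₀)/L) (x₀ the left endpoint), so the inequality holds for all u iff (1−α)(π/L)² ≥ α − c, i.e. α ≤ ((π/L)² + c)/((π/L)² + 1) = (1 + c(L/π)²)/(1 + (L/π)²). With (π/L)² = 9*π^2/4 and c = 3/4, the largest admissible constant is α = ((π/L)² + c)/((π/L)² + 1).
Simplifying, α = 3*(1 + 3*π^2)/(4 + 9*π^2).


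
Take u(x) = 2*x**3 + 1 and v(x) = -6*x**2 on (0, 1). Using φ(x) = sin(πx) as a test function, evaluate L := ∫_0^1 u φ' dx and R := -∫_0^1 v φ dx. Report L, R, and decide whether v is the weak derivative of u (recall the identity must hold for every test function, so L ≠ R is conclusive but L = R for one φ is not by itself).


LHS = -6/π + 24/π^3, RHS = -24/π^3 + 6/π. No, v is not the weak derivative of u.

u(x) = 2*x**3 + 1, classical derivative u'(x) = 6*x**2.
φ(x) = sin(πx), so φ'(x) = π*cos(π*x).
Note φ(0) = φ(1) = 0, so the boundary term u·φ vanishes.
LHS = ∫_0^1 u(x) φ'(x) dx = ∫_0^1 (2*π*x^3*cos(π*x) + π*cos(π*x)) dx. Term by term:
  ∫_0^1 π*cos(π*x) dx = 0;  ∫_0^1 2*π*x^3*cos(π*x) dx = -6/π + 24/π^3.
Sum: 0 + -6/π + 24/π^3 = -6/π + 24/π^3.
So LHS = -6/π + 24/π^3.
∫_0^1 v(x) φ(x) dx = ∫_0^1 (-6*x^2*sin(π*x)) dx. Term by term:
  ∫_0^1 -6*x^2*sin(π*x) dx = -6/π + 24/π^3.
So RHS = -∫_0^1 v(x) φ(x) dx = -24/π^3 + 6/π.
LHS − RHS = -12/π + 48/π^3 ≠ 0, so the identity fails.
(For a valid weak derivative the identity must hold for EVERY test function, in particular this one. The failure shows v is NOT the weak derivative of u.)
Correct weak derivative would be u'(x) = 6*x**2.


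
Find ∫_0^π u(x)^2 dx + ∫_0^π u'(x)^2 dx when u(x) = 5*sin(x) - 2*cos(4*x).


||u||_{H^1(0,π)}^2 = 136/3 + 59*π

u'(x) = 8*sin(4*x) + 5*cos(x).
Expand u² and (u')² and integrate term by term on (0, π), using: for integers n ≥ 1, ∫_0^π sin²(nx) dx = ∫_0^π cos²(nx) dx = π/2; for n ≠ n', ∫_0^π sin(nx)sin(n'x) dx = ∫_0^π cos(nx)cos(n'x) dx = 0; and by product-to-sum, ∫_0^π sin(nx)cos(n'x) dx = ½∫_0^π [sin((n+n')x) + sin((n−n')x)] dx, which is 0 when n+n' is even and 2n/(n²−n'²) when n+n' is odd (it need not vanish on (0, π)).
  u² squared terms: (-2)²·∫cos(4x)² dx = 4·π/2 = 2*π;  (5)²·∫sin(x)² dx = 25·π/2 = 25*π/2.
  u² cross terms: 2·(-2)·(5)·∫cos(4x)·sin(x) dx = -20·(-2/15) = 8/3.
  So ∫_0^π u² dx = 2*π + 25*π/2 + 8/3 = 8/3 + 29*π/2.
  (u')² squared terms: (5)²·∫cos(x)² dx = 25·π/2 = 25*π/2;  (8)²·∫sin(4x)² dx = 64·π/2 = 32*π.
  (u')² cross terms: 2·(5)·(8)·∫cos(x)·sin(4x) dx = 80·(8/15) = 128/3.
  So ∫_0^π (u')² dx = 25*π/2 + 32*π + 128/3 = 128/3 + 89*π/2.
||u||_{H^1}^2 = (8/3 + 29*π/2) + (128/3 + 89*π/2) = 136/3 + 59*π.


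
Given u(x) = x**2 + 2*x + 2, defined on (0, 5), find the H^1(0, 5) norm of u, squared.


||u||_{H^1}^2 = 1990

The H^1 norm (squared) on an interval (0, L) is
  ||u||_{H^1}^2 = ∫_0^L u(x)^2 dx + ∫_0^L u'(x)^2 dx.
Compute u'(x) = 2*x + 2.
Then u(x)^2 = x**4 + 4*x**3 + 8*x**2 + 8*x + 4 and u'(x)^2 = 4*x**2 + 8*x + 4.
Integrate each monomial from 0 to 5 using ∫_0^5 c·x^n dx = c·5^(n+1)/(n+1):
  ∫_0^5 u(x)^2 dx = ∫_0^5 (x^4 + 4*x^3 + 8*x^2 + 8*x + 4) dx. Term by term:
    ∫_0^5 x^4 dx = 625;  ∫_0^5 4*x^3 dx = 625;  ∫_0^5 8*x^2 dx = 1000/3;
    ∫_0^5 8*x dx = 100;  ∫_0^5 4 dx = 20.
  Sum: 625 + 625 + 1000/3 + 100 + 20 = 5110/3.
  ∫_0^5 u'(x)^2 dx = ∫_0^5 (4*x^2 + 8*x + 4) dx. Term by term:
    ∫_0^5 4*x^2 dx = 500/3;  ∫_0^5 8*x dx = 100;  ∫_0^5 4 dx = 20.
  Sum: 500/3 + 100 + 20 = 860/3.
Adding: ||u||_{H^1}^2 = 5110/3 + 860/3 = 1990.


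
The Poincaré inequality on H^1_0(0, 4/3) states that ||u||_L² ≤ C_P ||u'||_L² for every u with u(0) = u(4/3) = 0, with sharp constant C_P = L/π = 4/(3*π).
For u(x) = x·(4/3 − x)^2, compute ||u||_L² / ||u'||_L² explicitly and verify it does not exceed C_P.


||u||_L² / ||u'||_L² = 2*sqrt(14)/21 < C_P = 4/(3*π).

u(x) = x·(4/3 − x)^2, so u'(x) = (3*x - 4)*(9*x - 4)/9.
u(x) = x·(4/3 − x)^2 vanishes at x = 0 and x = 4/3, so u ∈ H^1_0(0, 4/3). Differentiate via the product rule and integrate the resulting polynomials term by term.
  ∫_0^4/3 u² dx = ∫_0^4/3 (x^6 - 16*x^5/3 + 32*x^4/3 - 256*x^3/27 + 256*x^2/81) dx. Term by term:
    ∫_0^4/3 x^6 dx = 16384/15309;  ∫_0^4/3 -16*x^5/3 dx = -32768/6561;  ∫_0^4/3 32*x^4/3 dx = 32768/3645;
    ∫_0^4/3 -256*x^3/27 dx = -16384/2187;  ∫_0^4/3 256*x^2/81 dx = 16384/6561.
  Sum: 16384/15309 − 32768/6561 + 32768/3645 − 16384/2187 + 16384/6561 = 16384/229635.
  ∫_0^4/3 (u')² dx = ∫_0^4/3 (9*x^4 - 32*x^3 + 352*x^2/9 - 512*x/27 + 256/81) dx. Term by term:
    ∫_0^4/3 9*x^4 dx = 1024/135;  ∫_0^4/3 -32*x^3 dx = -2048/81;  ∫_0^4/3 352*x^2/9 dx = 22528/729;
    ∫_0^4/3 -512*x/27 dx = -4096/243;  ∫_0^4/3 256/81 dx = 1024/243.
  Sum: 1024/135 − 2048/81 + 22528/729 − 4096/243 + 1024/243 = 2048/3645.
∫_0^4/3 u² dx = 16384/229635, so ||u||_L² = 128*sqrt(35)/2835.
∫_0^4/3 (u')² dx = 2048/3645, so ||u'||_L² = 32*sqrt(10)/135.
Ratio ||u||_L² / ||u'||_L² = 2*sqrt(14)/21.
Sharp Poincaré constant on H^1_0(0, 4/3) is C_P = L/π = 4/(3*π), achieved by sin(3*π/4·x).
A polynomial bump cannot attain the sharp Poincaré constant (only the first sine eigenfunction does), so the ratio is strictly less than C_P, consistent with ||u||_L² ≤ C_P ||u'||_L².


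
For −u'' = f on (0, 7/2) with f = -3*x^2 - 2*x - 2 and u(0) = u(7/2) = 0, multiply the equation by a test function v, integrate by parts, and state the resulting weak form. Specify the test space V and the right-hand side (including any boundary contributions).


V = H^1_0(0, 7/2) (so v(0) = v(7/2) = 0); weak form: ∫_0^7/2 u'v' dx = ∫_0^7/2 (-3*x^2 - 2*x - 2) v dx for all v ∈ V.

Multiply both sides by a test function v and integrate from 0 to 7/2:
  ∫_0^7/2 −u''(x) v(x) dx = ∫_0^7/2 f(x) v(x) dx.
Integrate the LHS by parts once:
  ∫_0^7/2 −u'' v dx = −[u'(x) v(x)]_0^7/2 + ∫_0^7/2 u'(x) v'(x) dx.
Thus ∫_0^7/2 u'(x) v'(x) dx = ∫_0^7/2 f(x) v(x) dx + [u'(x) v(x)]_0^7/2.
Choose V so that boundary terms are either known or forced to vanish.
u is Dirichlet: u(0) = u(7/2) = 0. Let V = H^1_0(0, 7/2); then v(0) = v(7/2) = 0, and [u' v]_0^7/2 = 0.
Weak formulation: find u (satisfying any essential BC) such that ∫_0^7/2 u'(x) v'(x) dx = ∫_0^7/2 f v dx for all v ∈ V.
Substituting f(x) = -3*x^2 - 2*x - 2, the right-hand side is ∫_0^7/2 (-3*x^2 - 2*x - 2) v dx.
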